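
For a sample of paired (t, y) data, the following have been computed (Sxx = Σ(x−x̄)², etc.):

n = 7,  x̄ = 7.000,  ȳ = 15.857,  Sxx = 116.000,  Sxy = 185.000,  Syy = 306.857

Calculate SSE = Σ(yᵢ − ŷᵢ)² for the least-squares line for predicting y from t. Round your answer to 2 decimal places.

b = Sxy/Sxx = 185/116 = 1.594828
SSE = Syy − b·Sxy = 306.857 − 1.594828·185 = 11.813897

11.81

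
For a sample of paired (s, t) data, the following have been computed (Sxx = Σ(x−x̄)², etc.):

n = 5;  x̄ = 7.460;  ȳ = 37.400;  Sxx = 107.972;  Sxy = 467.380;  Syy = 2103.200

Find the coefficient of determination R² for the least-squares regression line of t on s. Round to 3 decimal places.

0.962

R² = Sxy²/(Sxx·Syy) = (467.38)²/(107.972·2103.2) = 0.961941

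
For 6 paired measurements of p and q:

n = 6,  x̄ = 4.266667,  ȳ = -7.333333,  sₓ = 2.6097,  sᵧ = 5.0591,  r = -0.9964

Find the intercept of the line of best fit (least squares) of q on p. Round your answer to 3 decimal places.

b = r · sᵧ/sₓ = -0.9964 · 5.0591/2.6097 = -1.931596
a = ȳ − b·x̄ = -7.333333 − (-1.931596)·4.266667 = 0.908146

0.908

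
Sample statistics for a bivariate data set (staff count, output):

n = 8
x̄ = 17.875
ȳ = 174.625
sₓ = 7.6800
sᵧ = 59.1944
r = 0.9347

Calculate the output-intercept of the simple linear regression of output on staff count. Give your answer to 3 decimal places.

b = r · sᵧ/sₓ = 0.9347 · 59.1944/7.68 = 7.204298
a = ȳ − b·x̄ = 174.625 − 7.204298·17.875 = 45.848180

45.848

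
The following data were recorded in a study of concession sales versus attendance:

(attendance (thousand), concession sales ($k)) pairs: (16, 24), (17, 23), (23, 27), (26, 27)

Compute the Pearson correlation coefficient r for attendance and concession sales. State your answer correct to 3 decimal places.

0.927

n = 4, Σx = 82, Σy = 101, Σxy = 2098, Σx² = 1750, Σy² = 2563
Sxx = Σx² − (Σx)²/n = 1750 − 1681 = 69
Sxy = Σxy − (Σx)(Σy)/n = 2098 − 2070.5 = 27.5
Syy = Σy² − (Σy)²/n = 2563 − 2550.25 = 12.75
r = Sxy/√(Sxx·Syy) = 27.5/√(879.75) = 27.5/29.660580 = 0.927157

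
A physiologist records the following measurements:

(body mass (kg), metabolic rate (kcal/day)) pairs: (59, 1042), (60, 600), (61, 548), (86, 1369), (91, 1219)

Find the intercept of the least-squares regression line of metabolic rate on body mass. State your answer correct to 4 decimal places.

-373.9327

n = 5, Σx = 357, Σy = 4778, Σxy = 359569, Σx² = 26479
Sxx = Σx² − (Σx)²/n = 26479 − 25489.8 = 989.2
Sxy = Σxy − (Σx)(Σy)/n = 359569 − 341149.2 = 18419.8
b = Sxy/Sxx = 18419.8/989.2 = 18.620906
a = ȳ − b·x̄ = 955.6 − 18.620906·71.4 = -373.932673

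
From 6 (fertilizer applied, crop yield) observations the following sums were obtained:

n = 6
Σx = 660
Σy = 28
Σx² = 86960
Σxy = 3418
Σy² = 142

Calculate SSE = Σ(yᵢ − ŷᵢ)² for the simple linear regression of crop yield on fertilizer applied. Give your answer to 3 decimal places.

3.378

Sxx = Σx² − (Σx)²/n = 86960 − 72600 = 14360
Sxy = Σxy − (Σx)(Σy)/n = 3418 − 3080 = 338
Syy = Σy² − (Σy)²/n = 142 − 130.666667 = 11.333333
b = Sxy/Sxx = 338/14360 = 0.023538
SSE = Syy − b·Sxy = 11.333333 − 0.023538·338 = 3.377623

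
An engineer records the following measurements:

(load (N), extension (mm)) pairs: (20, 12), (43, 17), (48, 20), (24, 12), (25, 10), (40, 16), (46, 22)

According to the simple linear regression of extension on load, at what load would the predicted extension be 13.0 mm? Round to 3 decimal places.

27.840

n = 7, Σx = 246, Σy = 109, Σxy = 4121, Σx² = 9470
Sxx = Σx² − (Σx)²/n = 9470 − 8645.142857 = 824.857143
Sxy = Σxy − (Σx)(Σy)/n = 4121 − 3830.571429 = 290.428571
b = Sxy/Sxx = 290.428571/824.857143 = 0.352096
a = ȳ − b·x̄ = 15.571429 − 0.352096·35.142857 = 3.197783
Set a + b·x = 13.0: x = (13.0 − 3.197783) / 0.352096 = 27.839646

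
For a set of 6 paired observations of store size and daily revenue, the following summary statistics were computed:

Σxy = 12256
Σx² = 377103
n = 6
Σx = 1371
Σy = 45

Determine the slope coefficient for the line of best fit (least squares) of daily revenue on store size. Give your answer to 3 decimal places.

0.031

Sxx = Σx² − (Σx)²/n = 377103 − 313273.5 = 63829.5
Sxy = Σxy − (Σx)(Σy)/n = 12256 − 10282.5 = 1973.5
b = Sxy/Sxx = 1973.5/63829.5 = 0.030918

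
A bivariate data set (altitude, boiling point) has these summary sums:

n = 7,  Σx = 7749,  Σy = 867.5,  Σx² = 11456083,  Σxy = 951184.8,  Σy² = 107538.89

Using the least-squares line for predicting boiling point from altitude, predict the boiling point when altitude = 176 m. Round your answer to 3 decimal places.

126.885

Sxx = Σx² − (Σx)²/n = 11456083 − 8578143 = 2877940
Sxy = Σxy − (Σx)(Σy)/n = 951184.8 − 960322.5 = -9137.7
b = Sxy/Sxx = -9137.7/2877940 = -0.003175
a = ȳ − b·x̄ = 123.928571 − (-0.003175)·1107 = 127.443389
ŷ(176) = a + b·176 = 127.443389 + (-0.003175)·176 = 126.884574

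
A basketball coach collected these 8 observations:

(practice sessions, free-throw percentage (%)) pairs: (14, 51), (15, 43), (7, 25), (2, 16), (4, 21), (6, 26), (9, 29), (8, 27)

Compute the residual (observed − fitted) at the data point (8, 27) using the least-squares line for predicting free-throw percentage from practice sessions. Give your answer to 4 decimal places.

-2.4444

n = 8, Σx = 65, Σy = 238, Σxy = 2283, Σx² = 671
Sxx = Σx² − (Σx)²/n = 671 − 528.125 = 142.875
Sxy = Σxy − (Σx)(Σy)/n = 2283 − 1933.75 = 349.25
b = Sxy/Sxx = 349.25/142.875 = 2.444444
a = ȳ − b·x̄ = 29.75 − 2.444444·8.125 = 9.888889
ŷ(8) = 9.888889 + 2.444444·8 = 29.444444
residual = y − ŷ = 27 − 29.444444 = -2.444444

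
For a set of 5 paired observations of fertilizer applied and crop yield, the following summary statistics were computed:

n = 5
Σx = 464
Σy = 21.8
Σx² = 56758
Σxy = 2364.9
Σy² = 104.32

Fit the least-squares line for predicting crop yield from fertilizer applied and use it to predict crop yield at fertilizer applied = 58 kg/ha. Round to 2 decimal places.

Sxx = Σx² − (Σx)²/n = 56758 − 43059.2 = 13698.8
Sxy = Σxy − (Σx)(Σy)/n = 2364.9 − 2023.04 = 341.86
b = Sxy/Sxx = 341.86/13698.8 = 0.024955
a = ȳ − b·x̄ = 4.36 − 0.024955·92.8 = 2.044132
ŷ(58) = a + b·58 = 2.044132 + 0.024955·58 = 3.491550

3.49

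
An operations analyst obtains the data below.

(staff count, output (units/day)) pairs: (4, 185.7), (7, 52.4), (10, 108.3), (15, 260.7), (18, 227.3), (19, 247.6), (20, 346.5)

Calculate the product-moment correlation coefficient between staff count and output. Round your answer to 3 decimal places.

0.762

n = 7, Σx = 93, Σy = 1428.5, Σxy = 21828.9, Σx² = 1475, Σy² = 349956.93
Sxx = Σx² − (Σx)²/n = 1475 − 1235.571429 = 239.428571
Sxy = Σxy − (Σx)(Σy)/n = 21828.9 − 18978.642857 = 2850.257143
Syy = Σy² − (Σy)²/n = 349956.93 − 291516.035714 = 58440.894286
r = Sxy/√(Sxx·Syy) = 2850.257143/√(13992419.831837) = 2850.257143/3740.644307 = 0.761970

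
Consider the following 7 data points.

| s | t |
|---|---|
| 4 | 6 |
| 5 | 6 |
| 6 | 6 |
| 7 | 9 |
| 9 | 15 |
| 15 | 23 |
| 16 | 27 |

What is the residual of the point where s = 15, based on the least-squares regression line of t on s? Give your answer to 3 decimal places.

n = 7, Σx = 62, Σy = 92, Σxy = 1065, Σx² = 688
Sxx = Σx² − (Σx)²/n = 688 − 549.142857 = 138.857143
Sxy = Σxy − (Σx)(Σy)/n = 1065 − 814.857143 = 250.142857
b = Sxy/Sxx = 250.142857/138.857143 = 1.801440
a = ȳ − b·x̄ = 13.142857 − 1.801440·8.857143 = -2.812757
ŷ(15) = -2.812757 + 1.801440·15 = 24.208848
residual = y − ŷ = 23 − 24.208848 = -1.208848

-1.209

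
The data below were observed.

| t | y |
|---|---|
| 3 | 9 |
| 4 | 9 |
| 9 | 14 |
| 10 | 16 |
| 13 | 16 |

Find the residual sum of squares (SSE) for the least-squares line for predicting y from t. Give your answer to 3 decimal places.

3.613

n = 5, Σx = 39, Σy = 64, Σxy = 557, Σx² = 375, Σy² = 870
Sxx = Σx² − (Σx)²/n = 375 − 304.2 = 70.8
Sxy = Σxy − (Σx)(Σy)/n = 557 − 499.2 = 57.8
Syy = Σy² − (Σy)²/n = 870 − 819.2 = 50.8
b = Sxy/Sxx = 57.8/70.8 = 0.816384
SSE = Syy − b·Sxy = 50.8 − 0.816384·57.8 = 3.612994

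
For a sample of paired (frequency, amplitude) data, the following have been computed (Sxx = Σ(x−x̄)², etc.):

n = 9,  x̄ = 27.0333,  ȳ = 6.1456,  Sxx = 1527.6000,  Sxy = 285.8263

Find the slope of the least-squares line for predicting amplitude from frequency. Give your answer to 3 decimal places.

b = Sxy/Sxx = 285.8263/1527.6 = 0.187108

0.187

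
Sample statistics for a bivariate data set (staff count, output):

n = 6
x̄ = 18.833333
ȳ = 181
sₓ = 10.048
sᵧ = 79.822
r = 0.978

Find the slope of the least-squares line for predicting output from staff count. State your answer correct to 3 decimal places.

b = r · sᵧ/sₓ = 0.978 · 79.822/10.048 = 7.769299

7.769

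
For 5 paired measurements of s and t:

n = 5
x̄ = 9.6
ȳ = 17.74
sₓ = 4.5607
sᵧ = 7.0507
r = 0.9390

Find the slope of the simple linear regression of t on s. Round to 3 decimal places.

1.452

b = r · sᵧ/sₓ = 0.939 · 7.0507/4.5607 = 1.451665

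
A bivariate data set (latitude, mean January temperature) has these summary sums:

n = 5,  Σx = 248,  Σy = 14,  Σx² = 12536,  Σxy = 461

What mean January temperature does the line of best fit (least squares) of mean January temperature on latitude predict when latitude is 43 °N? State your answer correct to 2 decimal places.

Sxx = Σx² − (Σx)²/n = 12536 − 12300.8 = 235.2
Sxy = Σxy − (Σx)(Σy)/n = 461 − 694.4 = -233.4
b = Sxy/Sxx = -233.4/235.2 = -0.992347
a = ȳ − b·x̄ = 2.8 − (-0.992347)·49.6 = 52.020408
ŷ(43) = a + b·43 = 52.020408 + (-0.992347)·43 = 9.349490

9.35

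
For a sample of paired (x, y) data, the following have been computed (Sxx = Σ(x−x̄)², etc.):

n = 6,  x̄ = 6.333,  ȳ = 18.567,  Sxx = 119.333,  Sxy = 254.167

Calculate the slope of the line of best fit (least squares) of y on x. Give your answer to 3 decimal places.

b = Sxy/Sxx = 254.167/119.333 = 2.129897

2.130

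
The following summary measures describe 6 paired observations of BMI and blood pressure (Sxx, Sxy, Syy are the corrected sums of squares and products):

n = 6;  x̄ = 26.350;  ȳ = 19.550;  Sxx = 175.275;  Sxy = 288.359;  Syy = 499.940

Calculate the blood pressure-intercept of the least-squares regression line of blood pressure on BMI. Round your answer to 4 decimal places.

-23.8005

b = Sxy/Sxx = 288.359/175.275 = 1.645180
a = ȳ − b·x̄ = 19.55 − 1.645180·26.35 = -23.800504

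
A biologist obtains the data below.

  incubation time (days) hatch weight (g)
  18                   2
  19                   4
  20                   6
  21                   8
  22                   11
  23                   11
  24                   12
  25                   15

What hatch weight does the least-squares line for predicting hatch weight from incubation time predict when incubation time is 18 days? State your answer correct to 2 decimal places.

2.42

n = 8, Σx = 172, Σy = 69, Σxy = 1558, Σx² = 3740
Sxx = Σx² − (Σx)²/n = 3740 − 3698 = 42
Sxy = Σxy − (Σx)(Σy)/n = 1558 − 1483.5 = 74.5
b = Sxy/Sxx = 74.5/42 = 1.773810
a = ȳ − b·x̄ = 8.625 − 1.773810·21.5 = -29.511905
ŷ(18) = a + b·18 = -29.511905 + 1.773810·18 = 2.416667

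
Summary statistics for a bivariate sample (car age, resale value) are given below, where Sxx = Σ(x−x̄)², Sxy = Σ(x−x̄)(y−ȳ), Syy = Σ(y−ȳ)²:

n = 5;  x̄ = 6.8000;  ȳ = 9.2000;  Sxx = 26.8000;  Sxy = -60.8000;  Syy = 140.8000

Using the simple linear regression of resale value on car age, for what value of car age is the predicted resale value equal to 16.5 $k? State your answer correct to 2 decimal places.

b = Sxy/Sxx = -60.8/26.8 = -2.268657
a = ȳ − b·x̄ = 9.2 − (-2.268657)·6.8 = 24.626866
Set a + b·x = 16.5: x = (16.5 − 24.626866) / (-2.268657) = 3.582237

3.58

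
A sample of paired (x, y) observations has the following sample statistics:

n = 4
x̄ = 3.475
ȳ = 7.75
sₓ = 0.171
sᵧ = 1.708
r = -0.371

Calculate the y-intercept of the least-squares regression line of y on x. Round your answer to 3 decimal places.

b = r · sᵧ/sₓ = -0.371 · 1.708/0.171 = -3.705661
a = ȳ − b·x̄ = 7.75 − (-3.705661)·3.475 = 20.627171

20.627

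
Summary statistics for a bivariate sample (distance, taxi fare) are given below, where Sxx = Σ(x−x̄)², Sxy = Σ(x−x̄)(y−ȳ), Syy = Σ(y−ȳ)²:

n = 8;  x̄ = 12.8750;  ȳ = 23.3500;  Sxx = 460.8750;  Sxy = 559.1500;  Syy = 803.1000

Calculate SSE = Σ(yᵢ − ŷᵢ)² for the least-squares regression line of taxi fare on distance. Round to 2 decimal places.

124.72

b = Sxy/Sxx = 559.15/460.875 = 1.213236
SSE = Syy − b·Sxy = 803.1 − 1.213236·559.15 = 124.719262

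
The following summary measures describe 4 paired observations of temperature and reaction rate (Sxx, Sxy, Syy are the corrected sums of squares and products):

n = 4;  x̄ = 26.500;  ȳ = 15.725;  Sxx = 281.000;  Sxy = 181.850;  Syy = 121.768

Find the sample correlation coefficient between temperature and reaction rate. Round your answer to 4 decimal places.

0.9831

r = Sxy/√(Sxx·Syy) = 181.85/√(34216.808) = 181.85/184.977858 = 0.983091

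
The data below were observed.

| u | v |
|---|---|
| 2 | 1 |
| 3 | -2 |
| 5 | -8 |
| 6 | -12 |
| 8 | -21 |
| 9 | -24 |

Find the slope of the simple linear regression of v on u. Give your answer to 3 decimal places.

-3.653

n = 6, Σx = 33, Σy = -66, Σxy = -500, Σx² = 219
Sxx = Σx² − (Σx)²/n = 219 − 181.5 = 37.5
Sxy = Σxy − (Σx)(Σy)/n = -500 − (-363) = -137
b = Sxy/Sxx = -137/37.5 = -3.653333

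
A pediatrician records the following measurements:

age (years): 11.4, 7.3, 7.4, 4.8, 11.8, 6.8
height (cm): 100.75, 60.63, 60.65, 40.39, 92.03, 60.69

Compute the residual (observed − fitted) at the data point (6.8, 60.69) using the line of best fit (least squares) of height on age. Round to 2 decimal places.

3.19

n = 6, Σx = 49.5, Σy = 415.14, Σxy = 3732.477, Σx² = 446.53
Sxx = Σx² − (Σx)²/n = 446.53 − 408.375 = 38.155
Sxy = Σxy − (Σx)(Σy)/n = 3732.477 − 3424.905 = 307.572
b = Sxy/Sxx = 307.572/38.155 = 8.061119
a = ȳ − b·x̄ = 69.19 − 8.061119·8.25 = 2.685767
ŷ(6.8) = 2.685767 + 8.061119·6.8 = 57.501377
residual = y − ŷ = 60.69 − 57.501377 = 3.188623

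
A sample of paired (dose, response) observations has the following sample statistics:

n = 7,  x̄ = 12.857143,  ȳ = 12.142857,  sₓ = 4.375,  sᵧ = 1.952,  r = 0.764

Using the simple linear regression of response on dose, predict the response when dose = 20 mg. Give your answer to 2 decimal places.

b = r · sᵧ/sₓ = 0.764 · 1.952/4.375 = 0.340875
a = ȳ − b·x̄ = 12.142857 − 0.340875·12.857143 = 7.760179
ŷ(20) = a + b·20 = 7.760179 + 0.340875·20 = 14.577678

14.58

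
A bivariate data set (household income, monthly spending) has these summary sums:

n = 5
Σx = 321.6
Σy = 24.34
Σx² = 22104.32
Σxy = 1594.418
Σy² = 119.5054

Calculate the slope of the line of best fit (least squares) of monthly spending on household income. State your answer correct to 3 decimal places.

0.020

Sxx = Σx² − (Σx)²/n = 22104.32 − 20685.312 = 1419.008
Sxy = Σxy − (Σx)(Σy)/n = 1594.418 − 1565.5488 = 28.8692
b = Sxy/Sxx = 28.8692/1419.008 = 0.020345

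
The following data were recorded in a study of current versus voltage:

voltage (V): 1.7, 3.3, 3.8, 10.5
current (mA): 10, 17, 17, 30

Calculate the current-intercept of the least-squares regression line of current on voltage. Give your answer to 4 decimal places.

n = 4, Σx = 19.3, Σy = 74, Σxy = 452.7, Σx² = 138.47
Sxx = Σx² − (Σx)²/n = 138.47 − 93.1225 = 45.3475
Sxy = Σxy − (Σx)(Σy)/n = 452.7 − 357.05 = 95.65
b = Sxy/Sxx = 95.65/45.3475 = 2.109267
a = ȳ − b·x̄ = 18.5 − 2.109267·4.825 = 8.322785

8.3228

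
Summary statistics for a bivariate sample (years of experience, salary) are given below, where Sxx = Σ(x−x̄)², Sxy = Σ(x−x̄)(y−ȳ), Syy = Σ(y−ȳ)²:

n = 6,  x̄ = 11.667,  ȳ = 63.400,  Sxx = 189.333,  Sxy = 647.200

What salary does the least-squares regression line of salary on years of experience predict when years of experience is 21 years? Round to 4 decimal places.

95.3031

b = Sxy/Sxx = 647.2/189.333 = 3.418316
a = ȳ − b·x̄ = 63.4 − 3.418316·11.667 = 23.518509
ŷ(21) = a + b·21 = 23.518509 + 3.418316·21 = 95.303142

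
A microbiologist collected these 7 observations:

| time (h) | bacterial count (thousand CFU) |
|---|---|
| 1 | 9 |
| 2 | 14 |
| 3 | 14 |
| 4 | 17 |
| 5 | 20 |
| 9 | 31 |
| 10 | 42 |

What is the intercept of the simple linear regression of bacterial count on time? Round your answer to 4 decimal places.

n = 7, Σx = 34, Σy = 147, Σxy = 946, Σx² = 236
Sxx = Σx² − (Σx)²/n = 236 − 165.142857 = 70.857143
Sxy = Σxy − (Σx)(Σy)/n = 946 − 714 = 232
b = Sxy/Sxx = 232/70.857143 = 3.274194
a = ȳ − b·x̄ = 21 − 3.274194·4.857143 = 5.096774

5.0968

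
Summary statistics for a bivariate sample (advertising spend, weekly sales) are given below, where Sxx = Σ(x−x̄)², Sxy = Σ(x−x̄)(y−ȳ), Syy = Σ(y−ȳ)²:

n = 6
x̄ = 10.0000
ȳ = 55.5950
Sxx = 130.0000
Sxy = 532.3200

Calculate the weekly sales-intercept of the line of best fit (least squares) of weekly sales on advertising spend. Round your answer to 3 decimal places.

b = Sxy/Sxx = 532.32/130 = 4.094769
a = ȳ − b·x̄ = 55.595 − 4.094769·10 = 14.647308

14.647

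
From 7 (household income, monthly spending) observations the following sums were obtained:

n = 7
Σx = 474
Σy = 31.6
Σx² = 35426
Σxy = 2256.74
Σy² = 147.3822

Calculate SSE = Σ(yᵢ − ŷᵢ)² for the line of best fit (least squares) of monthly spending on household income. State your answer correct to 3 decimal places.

Sxx = Σx² − (Σx)²/n = 35426 − 32096.571429 = 3329.428571
Sxy = Σxy − (Σx)(Σy)/n = 2256.74 − 2139.771429 = 116.968571
Syy = Σy² − (Σy)²/n = 147.3822 − 142.651429 = 4.730771
b = Sxy/Sxx = 116.968571/3329.428571 = 0.035132
SSE = Syy − b·Sxy = 4.730771 − 0.035132·116.968571 = 0.621464

0.621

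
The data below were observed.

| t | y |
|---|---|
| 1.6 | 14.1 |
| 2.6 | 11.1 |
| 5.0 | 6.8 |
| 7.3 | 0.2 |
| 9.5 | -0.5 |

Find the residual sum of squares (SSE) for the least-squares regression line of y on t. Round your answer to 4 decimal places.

7.2123

n = 5, Σx = 26, Σy = 31.7, Σxy = 82.13, Σx² = 177.86, Σy² = 368.55
Sxx = Σx² − (Σx)²/n = 177.86 − 135.2 = 42.66
Sxy = Σxy − (Σx)(Σy)/n = 82.13 − 164.84 = -82.71
Syy = Σy² − (Σy)²/n = 368.55 − 200.978 = 167.572
b = Sxy/Sxx = -82.71/42.66 = -1.938819
SSE = Syy − b·Sxy = 167.572 − (-1.938819)·(-82.71) = 7.212316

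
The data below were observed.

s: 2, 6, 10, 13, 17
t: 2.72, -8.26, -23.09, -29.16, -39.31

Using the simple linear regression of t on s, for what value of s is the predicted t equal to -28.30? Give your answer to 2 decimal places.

n = 5, Σx = 48, Σy = -97.1, Σxy = -1322.37, Σx² = 598
Sxx = Σx² − (Σx)²/n = 598 − 460.8 = 137.2
Sxy = Σxy − (Σx)(Σy)/n = -1322.37 − (-932.16) = -390.21
b = Sxy/Sxx = -390.21/137.2 = -2.844096
a = ȳ − b·x̄ = -19.42 − (-2.844096)·9.6 = 7.883324
Set a + b·x = -28.30: x = (-28.30 − 7.883324) / (-2.844096) = 12.722257

12.72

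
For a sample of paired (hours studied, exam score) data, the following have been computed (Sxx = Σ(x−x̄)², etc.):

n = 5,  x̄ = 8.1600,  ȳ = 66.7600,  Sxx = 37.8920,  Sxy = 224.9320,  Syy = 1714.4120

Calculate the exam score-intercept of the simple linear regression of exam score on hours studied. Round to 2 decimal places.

18.32

b = Sxy/Sxx = 224.932/37.892 = 5.936134
a = ȳ − b·x̄ = 66.76 − 5.936134·8.16 = 18.321144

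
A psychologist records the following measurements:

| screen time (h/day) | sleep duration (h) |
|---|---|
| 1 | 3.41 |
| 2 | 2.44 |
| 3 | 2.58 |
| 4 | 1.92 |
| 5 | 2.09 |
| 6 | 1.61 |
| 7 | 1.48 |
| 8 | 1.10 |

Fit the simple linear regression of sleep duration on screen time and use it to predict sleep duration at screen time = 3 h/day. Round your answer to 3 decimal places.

n = 8, Σx = 36, Σy = 16.63, Σxy = 62.98, Σx² = 204
Sxx = Σx² − (Σx)²/n = 204 − 162 = 42
Sxy = Σxy − (Σx)(Σy)/n = 62.98 − 74.835 = -11.855
b = Sxy/Sxx = -11.855/42 = -0.282262
a = ȳ − b·x̄ = 2.07875 − (-0.282262)·4.5 = 3.348929
ŷ(3) = a + b·3 = 3.348929 + (-0.282262)·3 = 2.502143

2.502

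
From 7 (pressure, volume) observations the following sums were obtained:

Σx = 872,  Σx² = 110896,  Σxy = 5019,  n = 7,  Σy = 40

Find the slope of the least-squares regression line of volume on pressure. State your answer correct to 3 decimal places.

Sxx = Σx² − (Σx)²/n = 110896 − 108626.285714 = 2269.714286
Sxy = Σxy − (Σx)(Σy)/n = 5019 − 4982.857143 = 36.142857
b = Sxy/Sxx = 36.142857/2269.714286 = 0.015924

0.016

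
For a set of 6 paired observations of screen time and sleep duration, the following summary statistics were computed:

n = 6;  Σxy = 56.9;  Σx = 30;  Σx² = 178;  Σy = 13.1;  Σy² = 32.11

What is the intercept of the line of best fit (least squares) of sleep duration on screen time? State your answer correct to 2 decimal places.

3.72

Sxx = Σx² − (Σx)²/n = 178 − 150 = 28
Sxy = Σxy − (Σx)(Σy)/n = 56.9 − 65.5 = -8.6
b = Sxy/Sxx = -8.6/28 = -0.307143
a = ȳ − b·x̄ = 2.183333 − (-0.307143)·5 = 3.719048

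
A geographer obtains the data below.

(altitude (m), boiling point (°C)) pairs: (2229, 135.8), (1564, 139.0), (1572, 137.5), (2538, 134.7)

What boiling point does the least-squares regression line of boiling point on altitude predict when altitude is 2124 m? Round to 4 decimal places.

136.2046

n = 4, Σx = 7903, Σy = 547, Σxy = 1078112.8, Σx² = 16327165
Sxx = Σx² − (Σx)²/n = 16327165 − 15614352.25 = 712812.75
Sxy = Σxy − (Σx)(Σy)/n = 1078112.8 − 1080735.25 = -2622.45
b = Sxy/Sxx = -2622.45/712812.75 = -0.003679
a = ȳ − b·x̄ = 136.75 − (-0.003679)·1975.75 = 144.018817
ŷ(2124) = a + b·2124 = 144.018817 + (-0.003679)·2124 = 136.204586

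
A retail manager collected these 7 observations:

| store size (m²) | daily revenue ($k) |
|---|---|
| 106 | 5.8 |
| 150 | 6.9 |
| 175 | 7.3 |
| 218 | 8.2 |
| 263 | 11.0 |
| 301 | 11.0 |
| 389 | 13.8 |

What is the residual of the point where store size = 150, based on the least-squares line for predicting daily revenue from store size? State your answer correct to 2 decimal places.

0.05

n = 7, Σx = 1602, Σy = 64, Σxy = 16287.1, Σx² = 422976
Sxx = Σx² − (Σx)²/n = 422976 − 366629.142857 = 56346.857143
Sxy = Σxy − (Σx)(Σy)/n = 16287.1 − 14646.857143 = 1640.242857
b = Sxy/Sxx = 1640.242857/56346.857143 = 0.029110
a = ȳ − b·x̄ = 9.142857 − 0.029110·228.857143 = 2.480883
ŷ(150) = 2.480883 + 0.029110·150 = 6.847346
residual = y − ŷ = 6.9 − 6.847346 = 0.052654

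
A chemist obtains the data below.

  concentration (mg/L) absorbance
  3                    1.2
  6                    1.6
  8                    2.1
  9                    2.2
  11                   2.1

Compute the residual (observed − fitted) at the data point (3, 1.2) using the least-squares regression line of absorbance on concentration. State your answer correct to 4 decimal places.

-0.0699

n = 5, Σx = 37, Σy = 9.2, Σxy = 72.9, Σx² = 311
Sxx = Σx² − (Σx)²/n = 311 − 273.8 = 37.2
Sxy = Σxy − (Σx)(Σy)/n = 72.9 − 68.08 = 4.82
b = Sxy/Sxx = 4.82/37.2 = 0.129570
a = ȳ − b·x̄ = 1.84 − 0.129570·7.4 = 0.881183
ŷ(3) = 0.881183 + 0.129570·3 = 1.269892
residual = y − ŷ = 1.2 − 1.269892 = -0.069892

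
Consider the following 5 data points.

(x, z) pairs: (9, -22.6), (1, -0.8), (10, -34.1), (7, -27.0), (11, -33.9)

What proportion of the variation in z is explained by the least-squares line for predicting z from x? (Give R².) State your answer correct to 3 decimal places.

0.908

n = 5, Σx = 38, Σy = -118.4, Σxy = -1107.1, Σx² = 352, Σy² = 3552.42
Sxx = Σx² − (Σx)²/n = 352 − 288.8 = 63.2
Sxy = Σxy − (Σx)(Σy)/n = -1107.1 − (-899.84) = -207.26
Syy = Σy² − (Σy)²/n = 3552.42 − 2803.712 = 748.708
R² = Sxy²/(Sxx·Syy) = (-207.26)²/(63.2·748.708) = 0.907824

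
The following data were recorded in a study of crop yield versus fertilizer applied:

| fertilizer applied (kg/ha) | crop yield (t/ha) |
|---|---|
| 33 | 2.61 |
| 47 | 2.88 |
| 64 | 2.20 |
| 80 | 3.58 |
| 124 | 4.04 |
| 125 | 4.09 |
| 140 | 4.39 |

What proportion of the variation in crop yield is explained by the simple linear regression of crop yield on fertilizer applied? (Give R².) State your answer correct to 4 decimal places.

n = 7, Σx = 613, Σy = 23.79, Σxy = 2275.5, Σx² = 64395, Σy² = 85.0847
Sxx = Σx² − (Σx)²/n = 64395 − 53681.285714 = 10713.714286
Sxy = Σxy − (Σx)(Σy)/n = 2275.5 − 2083.324286 = 192.175714
Syy = Σy² − (Σy)²/n = 85.0847 − 80.852014 = 4.232686
R² = Sxy²/(Sxx·Syy) = (192.175714)²/(10713.714286·4.232686) = 0.814406

0.8144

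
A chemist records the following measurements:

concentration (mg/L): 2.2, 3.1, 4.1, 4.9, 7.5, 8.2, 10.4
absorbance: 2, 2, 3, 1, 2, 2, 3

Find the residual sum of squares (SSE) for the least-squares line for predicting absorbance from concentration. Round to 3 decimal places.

2.584

n = 7, Σx = 40.4, Σy = 15, Σxy = 90.4, Σx² = 286.92, Σy² = 35
Sxx = Σx² − (Σx)²/n = 286.92 − 233.165714 = 53.754286
Sxy = Σxy − (Σx)(Σy)/n = 90.4 − 86.571429 = 3.828571
Syy = Σy² − (Σy)²/n = 35 − 32.142857 = 2.857143
b = Sxy/Sxx = 3.828571/53.754286 = 0.071224
SSE = Syy − b·Sxy = 2.857143 − 0.071224·3.828571 = 2.584458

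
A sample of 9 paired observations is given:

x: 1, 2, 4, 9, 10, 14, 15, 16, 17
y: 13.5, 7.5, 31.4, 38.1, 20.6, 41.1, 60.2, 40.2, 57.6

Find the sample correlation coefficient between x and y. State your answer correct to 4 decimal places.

n = 9, Σx = 88, Σy = 310.2, Σxy = 3803.8, Σx² = 1168, Σy² = 13347.48
Sxx = Σx² − (Σx)²/n = 1168 − 860.444444 = 307.555556
Sxy = Σxy − (Σx)(Σy)/n = 3803.8 − 3033.066667 = 770.733333
Syy = Σy² − (Σy)²/n = 13347.48 − 10691.56 = 2655.92
r = Sxy/√(Sxx·Syy) = 770.733333/√(816842.951111) = 770.733333/903.793644 = 0.852776

0.8528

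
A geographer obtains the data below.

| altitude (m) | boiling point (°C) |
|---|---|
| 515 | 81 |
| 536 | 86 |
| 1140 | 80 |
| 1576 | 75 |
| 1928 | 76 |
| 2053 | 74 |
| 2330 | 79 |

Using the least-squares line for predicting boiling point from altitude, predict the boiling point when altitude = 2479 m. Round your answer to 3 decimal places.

n = 7, Σx = 10078, Σy = 551, Σxy = 779731, Σx² = 17696790
Sxx = Σx² − (Σx)²/n = 17696790 − 14509440.571429 = 3187349.428571
Sxy = Σxy − (Σx)(Σy)/n = 779731 − 793282.571429 = -13551.571429
b = Sxy/Sxx = -13551.571429/3187349.428571 = -0.004252
a = ȳ − b·x̄ = 78.714286 − (-0.004252)·1439.714286 = 84.835482
ŷ(2479) = a + b·2479 = 84.835482 + (-0.004252)·2479 = 74.295581

74.296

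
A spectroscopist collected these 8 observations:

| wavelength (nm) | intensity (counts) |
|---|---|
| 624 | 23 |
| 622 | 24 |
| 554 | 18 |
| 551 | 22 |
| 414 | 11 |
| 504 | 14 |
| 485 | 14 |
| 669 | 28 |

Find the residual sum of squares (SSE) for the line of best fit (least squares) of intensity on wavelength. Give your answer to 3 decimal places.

17.487

n = 8, Σx = 4423, Σy = 154, Σxy = 88506, Σx² = 2494975, Σy² = 3210
Sxx = Σx² − (Σx)²/n = 2494975 − 2445366.125 = 49608.875
Sxy = Σxy − (Σx)(Σy)/n = 88506 − 85142.75 = 3363.25
Syy = Σy² − (Σy)²/n = 3210 − 2964.5 = 245.5
b = Sxy/Sxx = 3363.25/49608.875 = 0.067795
SSE = Syy − b·Sxy = 245.5 − 0.067795·3363.25 = 17.487360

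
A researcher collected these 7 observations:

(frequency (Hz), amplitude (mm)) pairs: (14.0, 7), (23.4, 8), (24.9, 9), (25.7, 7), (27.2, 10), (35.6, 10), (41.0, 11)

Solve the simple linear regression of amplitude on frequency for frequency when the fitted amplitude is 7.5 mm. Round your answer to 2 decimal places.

n = 7, Σx = 191.8, Σy = 62, Σxy = 1768.2, Σx² = 5712.26
Sxx = Σx² − (Σx)²/n = 5712.26 − 5255.32 = 456.94
Sxy = Σxy − (Σx)(Σy)/n = 1768.2 − 1698.8 = 69.4
b = Sxy/Sxx = 69.4/456.94 = 0.151880
a = ȳ − b·x̄ = 8.857143 − 0.151880·27.4 = 4.695634
Set a + b·x = 7.5: x = (7.5 − 4.695634) / 0.151880 = 18.464368

18.46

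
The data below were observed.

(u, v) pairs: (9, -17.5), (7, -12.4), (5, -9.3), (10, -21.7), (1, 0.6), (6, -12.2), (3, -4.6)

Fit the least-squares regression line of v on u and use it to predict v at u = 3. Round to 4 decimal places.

n = 7, Σx = 41, Σy = -77.1, Σxy = -594.2, Σx² = 301
Sxx = Σx² − (Σx)²/n = 301 − 240.142857 = 60.857143
Sxy = Σxy − (Σx)(Σy)/n = -594.2 − (-451.585714) = -142.614286
b = Sxy/Sxx = -142.614286/60.857143 = -2.343427
a = ȳ − b·x̄ = -11.014286 − (-2.343427)·5.857143 = 2.711502
ŷ(3) = a + b·3 = 2.711502 + (-2.343427)·3 = -4.318779

-4.3188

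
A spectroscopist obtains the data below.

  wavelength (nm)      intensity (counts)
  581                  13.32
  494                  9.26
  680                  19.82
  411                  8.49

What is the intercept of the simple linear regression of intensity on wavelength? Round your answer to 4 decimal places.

n = 4, Σx = 2166, Σy = 50.89, Σxy = 29280.35, Σx² = 1212918
Sxx = Σx² − (Σx)²/n = 1212918 − 1172889 = 40029
Sxy = Σxy − (Σx)(Σy)/n = 29280.35 − 27556.935 = 1723.415
b = Sxy/Sxx = 1723.415/40029 = 0.043054
a = ȳ − b·x̄ = 12.7225 − 0.043054·541.5 = -10.591328

-10.5913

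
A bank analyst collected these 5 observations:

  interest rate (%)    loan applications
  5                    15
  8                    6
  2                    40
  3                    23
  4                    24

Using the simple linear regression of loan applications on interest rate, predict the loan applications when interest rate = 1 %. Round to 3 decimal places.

38.792

n = 5, Σx = 22, Σy = 108, Σxy = 368, Σx² = 118
Sxx = Σx² − (Σx)²/n = 118 − 96.8 = 21.2
Sxy = Σxy − (Σx)(Σy)/n = 368 − 475.2 = -107.2
b = Sxy/Sxx = -107.2/21.2 = -5.056604
a = ȳ − b·x̄ = 21.6 − (-5.056604)·4.4 = 43.849057
ŷ(1) = a + b·1 = 43.849057 + (-5.056604)·1 = 38.792453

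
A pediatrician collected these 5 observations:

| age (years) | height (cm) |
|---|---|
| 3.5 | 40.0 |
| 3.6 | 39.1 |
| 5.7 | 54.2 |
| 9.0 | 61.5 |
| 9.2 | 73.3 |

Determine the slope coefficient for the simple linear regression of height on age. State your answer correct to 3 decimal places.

n = 5, Σx = 31, Σy = 268.1, Σxy = 1817.56, Σx² = 223.34
Sxx = Σx² − (Σx)²/n = 223.34 − 192.2 = 31.14
Sxy = Σxy − (Σx)(Σy)/n = 1817.56 − 1662.22 = 155.34
b = Sxy/Sxx = 155.34/31.14 = 4.988439

4.988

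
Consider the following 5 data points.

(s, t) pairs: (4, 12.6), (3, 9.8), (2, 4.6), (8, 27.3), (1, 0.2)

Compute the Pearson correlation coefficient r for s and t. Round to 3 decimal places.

n = 5, Σx = 18, Σy = 54.5, Σxy = 307.6, Σx² = 94, Σy² = 1021.29
Sxx = Σx² − (Σx)²/n = 94 − 64.8 = 29.2
Sxy = Σxy − (Σx)(Σy)/n = 307.6 − 196.2 = 111.4
Syy = Σy² − (Σy)²/n = 1021.29 − 594.05 = 427.24
r = Sxy/√(Sxx·Syy) = 111.4/√(12475.408) = 111.4/111.693366 = 0.997373

0.997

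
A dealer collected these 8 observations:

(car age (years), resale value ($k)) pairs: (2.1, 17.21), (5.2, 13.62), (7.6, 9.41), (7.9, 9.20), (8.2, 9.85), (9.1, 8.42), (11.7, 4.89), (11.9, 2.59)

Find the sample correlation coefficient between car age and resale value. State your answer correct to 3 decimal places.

n = 8, Σx = 63.7, Σy = 75.19, Σxy = 496.587, Σx² = 580.17, Σy² = 853.4157
Sxx = Σx² − (Σx)²/n = 580.17 − 507.21125 = 72.95875
Sxy = Σxy − (Σx)(Σy)/n = 496.587 − 598.700375 = -102.113375
Syy = Σy² − (Σy)²/n = 853.4157 − 706.692013 = 146.723688
r = Sxy/√(Sxx·Syy) = -102.113375/√(10704.776835) = -102.113375/103.463891 = -0.986947

-0.987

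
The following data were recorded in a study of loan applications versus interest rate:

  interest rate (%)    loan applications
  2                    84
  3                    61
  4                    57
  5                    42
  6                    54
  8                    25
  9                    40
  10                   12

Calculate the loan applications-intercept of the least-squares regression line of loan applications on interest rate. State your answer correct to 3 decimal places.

n = 8, Σx = 47, Σy = 375, Σxy = 1793, Σx² = 335
Sxx = Σx² − (Σx)²/n = 335 − 276.125 = 58.875
Sxy = Σxy − (Σx)(Σy)/n = 1793 − 2203.125 = -410.125
b = Sxy/Sxx = -410.125/58.875 = -6.966030
a = ȳ − b·x̄ = 46.875 − (-6.966030)·5.875 = 87.800425

87.800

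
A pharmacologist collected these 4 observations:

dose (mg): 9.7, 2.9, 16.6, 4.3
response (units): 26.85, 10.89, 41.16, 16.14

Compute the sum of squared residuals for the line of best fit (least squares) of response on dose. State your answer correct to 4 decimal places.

n = 4, Σx = 33.5, Σy = 95.04, Σxy = 1044.684, Σx² = 396.55, Σy² = 2794.1598
Sxx = Σx² − (Σx)²/n = 396.55 − 280.5625 = 115.9875
Sxy = Σxy − (Σx)(Σy)/n = 1044.684 − 795.96 = 248.724
Syy = Σy² − (Σy)²/n = 2794.1598 − 2258.1504 = 536.0094
b = Sxy/Sxx = 248.724/115.9875 = 2.144403
SSE = Syy − b·Sxy = 536.0094 − 2.144403·248.724 = 2.644786

2.6448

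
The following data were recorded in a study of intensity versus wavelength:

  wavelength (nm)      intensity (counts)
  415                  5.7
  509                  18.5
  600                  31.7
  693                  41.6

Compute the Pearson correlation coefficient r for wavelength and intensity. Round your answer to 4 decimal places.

0.9980

n = 4, Σx = 2217, Σy = 97.5, Σxy = 59630.8, Σx² = 1271555, Σy² = 3110.19
Sxx = Σx² − (Σx)²/n = 1271555 − 1228772.25 = 42782.75
Sxy = Σxy − (Σx)(Σy)/n = 59630.8 − 54039.375 = 5591.425
Syy = Σy² − (Σy)²/n = 3110.19 − 2376.5625 = 733.6275
r = Sxy/√(Sxx·Syy) = 5591.425/√(31386601.925625) = 5591.425/5602.374668 = 0.998046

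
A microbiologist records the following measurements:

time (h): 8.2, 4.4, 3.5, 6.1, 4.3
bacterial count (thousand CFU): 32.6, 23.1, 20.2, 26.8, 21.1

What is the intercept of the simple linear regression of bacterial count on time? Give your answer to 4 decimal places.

10.5778

n = 5, Σx = 26.5, Σy = 123.8, Σxy = 693.87, Σx² = 154.55
Sxx = Σx² − (Σx)²/n = 154.55 − 140.45 = 14.1
Sxy = Σxy − (Σx)(Σy)/n = 693.87 − 656.14 = 37.73
b = Sxy/Sxx = 37.73/14.1 = 2.675887
a = ȳ − b·x̄ = 24.76 − 2.675887·5.3 = 10.577801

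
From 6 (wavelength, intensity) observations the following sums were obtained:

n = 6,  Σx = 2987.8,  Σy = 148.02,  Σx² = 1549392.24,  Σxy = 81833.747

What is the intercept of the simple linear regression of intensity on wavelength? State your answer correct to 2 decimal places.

-41.04

Sxx = Σx² − (Σx)²/n = 1549392.24 − 1487824.806667 = 61567.433333
Sxy = Σxy − (Σx)(Σy)/n = 81833.747 − 73709.026 = 8124.721
b = Sxy/Sxx = 8124.721/61567.433333 = 0.131965
a = ȳ − b·x̄ = 24.67 − 0.131965·497.966667 = -41.043966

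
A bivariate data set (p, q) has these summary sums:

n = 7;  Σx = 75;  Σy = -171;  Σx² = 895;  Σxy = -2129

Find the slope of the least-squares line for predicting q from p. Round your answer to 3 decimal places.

-3.247

Sxx = Σx² − (Σx)²/n = 895 − 803.571429 = 91.428571
Sxy = Σxy − (Σx)(Σy)/n = -2129 − (-1832.142857) = -296.857143
b = Sxy/Sxx = -296.857143/91.428571 = -3.246875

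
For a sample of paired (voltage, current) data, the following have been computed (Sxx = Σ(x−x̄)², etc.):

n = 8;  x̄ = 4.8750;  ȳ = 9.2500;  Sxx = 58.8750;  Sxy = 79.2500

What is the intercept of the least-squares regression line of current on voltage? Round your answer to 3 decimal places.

b = Sxy/Sxx = 79.25/58.875 = 1.346072
a = ȳ − b·x̄ = 9.25 − 1.346072·4.875 = 2.687898

2.688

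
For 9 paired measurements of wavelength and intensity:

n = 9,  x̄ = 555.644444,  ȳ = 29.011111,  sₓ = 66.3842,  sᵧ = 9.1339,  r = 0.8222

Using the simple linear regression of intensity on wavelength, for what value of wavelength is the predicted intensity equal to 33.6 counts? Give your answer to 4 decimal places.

b = r · sᵧ/sₓ = 0.8222 · 9.1339/66.3842 = 0.113128
a = ȳ − b·x̄ = 29.011111 − 0.113128·555.644444 = -33.847673
Set a + b·x = 33.6: x = (33.6 − (-33.847673)) / 0.113128 = 596.208237

596.2082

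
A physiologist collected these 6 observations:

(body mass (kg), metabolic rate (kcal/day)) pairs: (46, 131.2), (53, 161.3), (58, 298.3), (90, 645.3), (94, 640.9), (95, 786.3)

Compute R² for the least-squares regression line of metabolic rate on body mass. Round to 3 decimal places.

n = 6, Σx = 436, Σy = 2663.3, Σxy = 224905.6, Σx² = 34250, Σy² = 1577646.61
Sxx = Σx² − (Σx)²/n = 34250 − 31682.666667 = 2567.333333
Sxy = Σxy − (Σx)(Σy)/n = 224905.6 − 193533.133333 = 31372.466667
Syy = Σy² − (Σy)²/n = 1577646.61 − 1182194.481667 = 395452.128333
R² = Sxy²/(Sxx·Syy) = (31372.466667)²/(2567.333333·395452.128333) = 0.969440

0.969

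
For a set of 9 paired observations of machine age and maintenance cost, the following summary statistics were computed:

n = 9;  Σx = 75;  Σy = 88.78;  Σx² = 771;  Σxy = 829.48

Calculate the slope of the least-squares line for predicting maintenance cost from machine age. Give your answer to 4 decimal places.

0.6140

Sxx = Σx² − (Σx)²/n = 771 − 625 = 146
Sxy = Σxy − (Σx)(Σy)/n = 829.48 − 739.833333 = 89.646667
b = Sxy/Sxx = 89.646667/146 = 0.614018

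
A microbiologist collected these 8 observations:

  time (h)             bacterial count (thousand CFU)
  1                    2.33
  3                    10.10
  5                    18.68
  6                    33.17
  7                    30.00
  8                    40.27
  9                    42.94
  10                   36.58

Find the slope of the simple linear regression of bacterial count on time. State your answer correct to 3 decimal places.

n = 8, Σx = 49, Σy = 214.07, Σxy = 1609.47, Σx² = 365
Sxx = Σx² − (Σx)²/n = 365 − 300.125 = 64.875
Sxy = Σxy − (Σx)(Σy)/n = 1609.47 − 1311.17875 = 298.29125
b = Sxy/Sxx = 298.29125/64.875 = 4.597938

4.598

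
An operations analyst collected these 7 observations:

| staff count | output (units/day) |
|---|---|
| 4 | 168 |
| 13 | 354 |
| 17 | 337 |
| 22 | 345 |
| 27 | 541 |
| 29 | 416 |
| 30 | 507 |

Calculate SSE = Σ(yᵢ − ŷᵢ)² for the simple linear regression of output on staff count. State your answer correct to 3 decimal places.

n = 7, Σx = 142, Σy = 2668, Σxy = 60474, Σx² = 3428, Σy² = 1108920
Sxx = Σx² − (Σx)²/n = 3428 − 2880.571429 = 547.428571
Sxy = Σxy − (Σx)(Σy)/n = 60474 − 54122.285714 = 6351.714286
Syy = Σy² − (Σy)²/n = 1108920 − 1016889.142857 = 92030.857143
b = Sxy/Sxx = 6351.714286/547.428571 = 11.602818
SSE = Syy − b·Sxy = 92030.857143 − 11.602818·6351.714286 = 18333.069937

18333.070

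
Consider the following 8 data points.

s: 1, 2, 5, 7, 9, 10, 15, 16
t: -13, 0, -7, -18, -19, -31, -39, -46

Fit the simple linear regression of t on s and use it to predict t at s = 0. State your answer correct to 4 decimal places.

0.1450

n = 8, Σx = 65, Σy = -173, Σxy = -1976, Σx² = 741
Sxx = Σx² − (Σx)²/n = 741 − 528.125 = 212.875
Sxy = Σxy − (Σx)(Σy)/n = -1976 − (-1405.625) = -570.375
b = Sxy/Sxx = -570.375/212.875 = -2.679389
a = ȳ − b·x̄ = -21.625 − (-2.679389)·8.125 = 0.145038
ŷ(0) = a + b·0 = 0.145038 + (-2.679389)·0 = 0.145038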